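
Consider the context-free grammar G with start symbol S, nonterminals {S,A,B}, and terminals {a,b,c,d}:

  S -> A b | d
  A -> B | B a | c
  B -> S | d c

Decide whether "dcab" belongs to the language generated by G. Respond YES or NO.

CNF form of G:
  S -> A T0 | d
  A -> A T0 | B T1 | T2 T3 | c | d
  B -> A T0 | T2 T3 | d
  T0 -> b
  T1 -> a
  T2 -> d
  T3 -> c

CYK table (by increasing span):
  [0..0]={A,B,S,T2}  "d"  orig:{A,B,S}
  [1..1]={A,T3}  "c"  orig:{A}
  [2..2]={T1}  "a"  orig:{}
  [3..3]={T0}  "b"  orig:{}
  [0..1]={A,B}  "dc"
  [1..2]=∅  "ca"
  [2..3]=∅  "ab"
  [0..2]={A}  "dca"
  [1..3]=∅  "cab"
  [0..3]={A,B,S}  "dcab"

S ∈ T[0,3] ⇒ YES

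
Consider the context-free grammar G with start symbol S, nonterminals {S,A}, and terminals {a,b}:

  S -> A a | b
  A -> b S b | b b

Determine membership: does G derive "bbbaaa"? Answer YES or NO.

Convert to CNF:
  S -> A T1 | b
  A -> T0 T0 | T0 X2
  T0 -> b
  T1 -> a
  X2 -> S T0

CYK table (by increasing span):
  T[0,0] 'b' = {S,T0}  orig:{S}
  T[1,1] 'b' = {S,T0}  orig:{S}
  T[2,2] 'b' = {S,T0}  orig:{S}
  T[3,3] 'a' = {T1}  orig:{}
  T[4,4] 'a' = {T1}  orig:{}
  T[5,5] 'a' = {T1}  orig:{}
  T[0,1] 'bb' = {A,X2}  orig:{A}
  T[1,2] 'bb' = {A,X2}  orig:{A}
  T[2,3] 'ba' = ∅
  T[3,4] 'aa' = ∅
  T[4,5] 'aa' = ∅
  T[0,2] 'bbb' = {A}
  T[1,3] 'bba' = {S}
  T[2,4] 'baa' = ∅
  T[3,5] 'aaa' = ∅
  T[0,3] 'bbba' = {S}
  T[1,4] 'bbaa' = ∅
  T[2,5] 'baaa' = ∅
  T[0,4] 'bbbaa' = ∅
  T[1,5] 'bbaaa' = ∅
  T[0,5] 'bbbaaa' = ∅

S ∉ T[0,5] ⇒ NO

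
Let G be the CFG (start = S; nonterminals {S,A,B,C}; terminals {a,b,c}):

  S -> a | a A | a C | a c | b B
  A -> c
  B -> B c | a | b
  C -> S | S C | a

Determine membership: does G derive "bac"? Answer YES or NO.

Convert to CNF:
  S -> T1 A | T1 C | T1 T0 | T2 B | a
  A -> c
  B -> B T0 | a | b
  C -> S C | T1 A | T1 C | T1 T0 | T2 B | a
  T0 -> c
  T1 -> a
  T2 -> b

Fill CYK table bottom-up:
  cell(0,0) b: {B,T2}  orig:{B}
  cell(1,1) a: {B,C,S,T1}  orig:{B,C,S}
  cell(2,2) c: {A,T0}  orig:{A}
  cell(0,1) ba: {C,S}
  cell(1,2) ac: {B,C,S}
  cell(0,2) bac: {C,S}

S ∈ T[0,2] ⇒ YES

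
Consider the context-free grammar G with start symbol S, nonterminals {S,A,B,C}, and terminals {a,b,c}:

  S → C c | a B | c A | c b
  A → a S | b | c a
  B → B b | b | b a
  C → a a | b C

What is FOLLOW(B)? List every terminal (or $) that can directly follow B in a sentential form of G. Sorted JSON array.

Compute FIRST by fixpoint:
iter 1:
  A via A→a S: +{a}
  A via A→b: +{b}
  A via A→c a: +{c}
  B via B→b: +{b}
  C via C→a a: +{a}
  C via C→b C: +{b}
  S via S→C c: +{a,b}
  S via S→c A: +{c}
  FIRST[S]={a,b,c}  FIRST[A]={a,b,c}  FIRST[B]={b}  FIRST[C]={a,b}
iter 2: — fixpoint
  FIRST[S]={a,b,c}  FIRST[A]={a,b,c}  FIRST[B]={b}  FIRST[C]={a,b}

FOLLOW sets:
seed FOLLOW(S) with $
iter 1:
  B→B b: FOLLOW(B) ⊇ FIRST(b) = {b}; new: +{b}
  S→C c: FOLLOW(C) ⊇ FIRST(c) = {c}; new: +{c}
  S→a B: FOLLOW(B) ⊇ FOLLOW(S) ⊇ {$}; new: +{$}
  S→c A: FOLLOW(A) ⊇ FOLLOW(S) ⊇ {$}; new: +{$}
  FOLLOW[S]={$}  FOLLOW[A]={$}  FOLLOW[B]={$,b}  FOLLOW[C]={c}
iter 2: (stable)
  FOLLOW[S]={$}  FOLLOW[A]={$}  FOLLOW[B]={$,b}  FOLLOW[C]={c}

FOLLOW(B) = ["$", "b"]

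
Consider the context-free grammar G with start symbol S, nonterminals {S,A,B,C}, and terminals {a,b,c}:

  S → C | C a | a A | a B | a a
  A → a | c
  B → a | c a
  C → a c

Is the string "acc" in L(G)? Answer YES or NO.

Convert to CNF:
  S -> C T1 | T1 A | T1 B | T1 T0 | T1 T1
  A -> a | c
  B -> T0 T1 | a
  C -> T1 T0
  T0 -> c
  T1 -> a

CYK table (by increasing span):
  [0..0]={A,B,T1}  "a"  orig:{A,B}
  [1..1]={A,T0}  "c"  orig:{A}
  [2..2]={A,T0}  "c"  orig:{A}
  [0..1]={C,S}  "ac"
  [1..2]=∅  "cc"
  [0..2]=∅  "acc"

S ∉ T[0,2] ⇒ NO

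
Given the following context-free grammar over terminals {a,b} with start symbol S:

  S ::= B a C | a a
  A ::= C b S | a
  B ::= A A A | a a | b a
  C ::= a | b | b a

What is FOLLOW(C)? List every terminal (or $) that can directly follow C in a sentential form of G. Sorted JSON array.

Compute FIRST by fixpoint:
pass 1:
  A via A→a: +{a}
  B via B→A A A: +{a}
  B via B→b a: +{b}
  C via C→a: +{a}
  C via C→b: +{b}
  S via S→B a C: +{a,b}
  FIRST[S]={a,b}  FIRST[A]={a}  FIRST[B]={a,b}  FIRST[C]={a,b}
pass 2:
  A via A→C b S: +{b}
  FIRST[S]={a,b}  FIRST[A]={a,b}  FIRST[B]={a,b}  FIRST[C]={a,b}
pass 3: — fixpoint
  FIRST[S]={a,b}  FIRST[A]={a,b}  FIRST[B]={a,b}  FIRST[C]={a,b}

Compute FOLLOW by fixpoint:
initialize: $ ∈ FOLLOW(S)
round 1:
  A→C b S: FOLLOW(C) ⊇ FIRST(b) = {b}; new: +{b}
  B→A A A: FOLLOW(A) ⊇ FIRST(A) = {a,b}; new: +{a,b}
  S→B a C: FOLLOW(B) ⊇ FIRST(a) = {a}; new: +{a}
  S→B a C: FOLLOW(C) ⊇ FOLLOW(S) ⊇ {$}; new: +{$}
  FOLLOW(S)={$}  FOLLOW(A)={a,b}  FOLLOW(B)={a}  FOLLOW(C)={$,b}
round 2:
  A→C b S: FOLLOW(S) ⊇ FOLLOW(A) ⊇ {a,b}; new: +{a,b}
  S→B a C: FOLLOW(C) ⊇ FOLLOW(S) ⊇ {$,a,b}; new: +{a}
  FOLLOW(S)={$,a,b}  FOLLOW(A)={a,b}  FOLLOW(B)={a}  FOLLOW(C)={$,a,b}
round 3: done
  FOLLOW(S)={$,a,b}  FOLLOW(A)={a,b}  FOLLOW(B)={a}  FOLLOW(C)={$,a,b}

FOLLOW(C) = ["$", "a", "b"]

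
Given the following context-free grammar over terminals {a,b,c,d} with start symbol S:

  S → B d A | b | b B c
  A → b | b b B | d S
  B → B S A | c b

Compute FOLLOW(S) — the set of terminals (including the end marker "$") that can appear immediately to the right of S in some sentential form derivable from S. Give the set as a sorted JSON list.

Compute FIRST by fixpoint:
iter 1:
  A via A→b: +{b}
  A via A→d S: +{d}
  B via B→c b: +{c}
  S via S→B d A: +{c}
  S via S→b: +{b}
  S: {b,c}  A: {b,d}  B: {c}
iter 2: (stable)
  S: {b,c}  A: {b,d}  B: {c}

FOLLOW iteration:
seed FOLLOW(S) with $
iter 1:
  B→B S A: FOLLOW(B) ⊇ FIRST(S) = {b,c}; new: +{b,c}
  B→B S A: FOLLOW(S) ⊇ FIRST(A) = {b,d}; new: +{b,d}
  B→B S A: FOLLOW(A) ⊇ FOLLOW(B) ⊇ {b,c}; new: +{b,c}
  S→B d A: FOLLOW(B) ⊇ FIRST(d) = {d}; new: +{d}
  S→B d A: FOLLOW(A) ⊇ FOLLOW(S) ⊇ {$,b,d}; new: +{$,d}
  S: {$,b,d}  A: {$,b,c,d}  B: {b,c,d}
iter 2:
  A→b b B: FOLLOW(B) ⊇ FOLLOW(A) ⊇ {$,b,c,d}; new: +{$}
  A→d S: FOLLOW(S) ⊇ FOLLOW(A) ⊇ {$,b,c,d}; new: +{c}
  S: {$,b,c,d}  A: {$,b,c,d}  B: {$,b,c,d}
iter 3: done
  S: {$,b,c,d}  A: {$,b,c,d}  B: {$,b,c,d}

FOLLOW(S) = ["$", "b", "c", "d"]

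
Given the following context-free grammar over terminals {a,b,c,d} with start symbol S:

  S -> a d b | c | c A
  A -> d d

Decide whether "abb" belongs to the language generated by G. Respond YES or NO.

CNF form of G:
  S -> T1 X4 | T3 A | c
  A -> T0 T0
  T0 -> d
  T1 -> a
  T2 -> b
  T3 -> c
  X4 -> T0 T2

CYK table (by increasing span):
  cell(0,0) a: {T1}  orig:{}
  cell(1,1) b: {T2}  orig:{}
  cell(2,2) b: {T2}  orig:{}
  cell(0,1) ab: ∅
  cell(1,2) bb: ∅
  cell(0,2) abb: ∅

S ∉ T[0,2] ⇒ NO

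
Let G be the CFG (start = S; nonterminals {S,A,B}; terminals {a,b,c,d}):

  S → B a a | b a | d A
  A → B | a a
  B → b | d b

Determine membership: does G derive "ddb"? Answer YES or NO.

Convert to CNF:
  S -> B X3 | T1 A | T2 T0
  A -> T0 T0 | T1 T2 | b
  B -> T1 T2 | b
  T0 -> a
  T1 -> d
  T2 -> b
  X3 -> T0 T0

CYK table (by increasing span):
  cell(0,0) d: {T1}  orig:{}
  cell(1,1) d: {T1}  orig:{}
  cell(2,2) b: {A,B,T2}  orig:{A,B}
  cell(0,1) dd: ∅
  cell(1,2) db: {A,B,S}
  cell(0,2) ddb: {S}

S ∈ T[0,2] ⇒ YES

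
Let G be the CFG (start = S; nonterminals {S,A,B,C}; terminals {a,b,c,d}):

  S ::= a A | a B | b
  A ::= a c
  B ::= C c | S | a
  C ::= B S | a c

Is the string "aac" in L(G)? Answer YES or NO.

CNF form of G:
  S -> T0 A | T0 B | b
  A -> T0 T1
  B -> C T1 | T0 A | T0 B | a | b
  C -> B S | T0 T1
  T0 -> a
  T1 -> c

CYK fill:
  T[0,0] 'a' = {B,T0}  orig:{B}
  T[1,1] 'a' = {B,T0}  orig:{B}
  T[2,2] 'c' = {T1}  orig:{}
  T[0,1] 'aa' = {B,S}
  T[1,2] 'ac' = {A,C}
  T[0,2] 'aac' = {B,S}

S ∈ T[0,2] ⇒ YES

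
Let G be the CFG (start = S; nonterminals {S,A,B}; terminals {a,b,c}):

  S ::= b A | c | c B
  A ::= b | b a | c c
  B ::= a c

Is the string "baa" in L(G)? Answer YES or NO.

CNF form of G:
  S -> T0 A | T2 B | c
  A -> T0 T1 | T2 T2 | b
  B -> T1 T2
  T0 -> b
  T1 -> a
  T2 -> c

CYK fill:
  T[0,0] 'b' = {A,T0}  orig:{A}
  T[1,1] 'a' = {T1}  orig:{}
  T[2,2] 'a' = {T1}  orig:{}
  T[0,1] 'ba' = {A}
  T[1,2] 'aa' = ∅
  T[0,2] 'baa' = ∅

S ∉ T[0,2] ⇒ NO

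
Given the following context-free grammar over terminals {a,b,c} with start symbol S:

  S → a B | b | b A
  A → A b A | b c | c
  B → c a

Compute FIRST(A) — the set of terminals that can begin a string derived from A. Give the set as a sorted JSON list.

FIRST sets, iterate to fixpoint:
iter 1:
  A via A→b c: +{b}
  A via A→c: +{c}
  B via B→c a: +{c}
  S via S→a B: +{a}
  S via S→b: +{b}
  FIRST[S]={a,b}  FIRST[A]={b,c}  FIRST[B]={c}
iter 2: (no change)
  FIRST[S]={a,b}  FIRST[A]={b,c}  FIRST[B]={c}

FIRST(A) = ["b", "c"]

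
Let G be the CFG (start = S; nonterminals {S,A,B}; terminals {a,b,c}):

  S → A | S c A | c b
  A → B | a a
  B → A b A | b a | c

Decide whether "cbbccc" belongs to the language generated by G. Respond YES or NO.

Convert to CNF:
  S -> A X5 | S X6 | T0 T1 | T1 T1 | T2 T0 | c
  A -> A X3 | T0 T1 | T1 T1 | c
  B -> A X4 | T0 T1 | c
  T0 -> b
  T1 -> a
  T2 -> c
  X3 -> T0 A
  X4 -> T0 A
  X5 -> T0 A
  X6 -> T2 A

CYK table (by increasing span):
  [0..0]={A,B,S,T2}  "c"  orig:{A,B,S}
  [1..1]={T0}  "b"  orig:{}
  [2..2]={T0}  "b"  orig:{}
  [3..3]={A,B,S,T2}  "c"  orig:{A,B,S}
  [4..4]={A,B,S,T2}  "c"  orig:{A,B,S}
  [5..5]={A,B,S,T2}  "c"  orig:{A,B,S}
  [0..1]={S}  "cb"
  [1..2]=∅  "bb"
  [2..3]={X3,X4,X5}  "bc"  orig:{}
  [3..4]={X6}  "cc"  orig:{}
  [4..5]={X6}  "cc"  orig:{}
  [0..2]=∅  "cbb"
  [1..3]=∅  "bbc"
  [2..4]=∅  "bcc"
  [3..5]={S}  "ccc"
  [0..3]=∅  "cbbc"
  [1..4]=∅  "bbcc"
  [2..5]=∅  "bccc"
  [0..4]=∅  "cbbcc"
  [1..5]=∅  "bbccc"
  [0..5]=∅  "cbbccc"

S ∉ T[0,5] ⇒ NO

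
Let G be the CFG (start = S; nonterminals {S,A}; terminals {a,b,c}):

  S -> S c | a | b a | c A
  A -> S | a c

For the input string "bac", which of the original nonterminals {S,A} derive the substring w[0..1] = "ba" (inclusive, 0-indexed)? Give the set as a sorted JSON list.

CNF form of G:
  S -> S T0 | T0 A | T2 T1 | a
  A -> S T0 | T0 A | T1 T0 | T2 T1 | a
  T0 -> c
  T1 -> a
  T2 -> b

CYK table (by increasing span), restricted to cells inside w[0..1]:
  cell(0,0) b: {T2}  orig:{}
  cell(1,1) a: {A,S,T1}  orig:{A,S}
  cell(0,1) ba: {A,S}

Original NTs in T[0,1] deriving "ba": ["A", "S"]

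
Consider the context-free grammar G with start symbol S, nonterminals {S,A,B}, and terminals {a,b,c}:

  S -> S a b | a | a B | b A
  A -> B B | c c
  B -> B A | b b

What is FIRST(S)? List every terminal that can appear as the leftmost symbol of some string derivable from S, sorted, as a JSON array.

FIRST sets, iterate to fixpoint:
pass 1:
  A via A→c c: +{c}
  B via B→b b: +{b}
  S via S→a: +{a}
  S via S→b A: +{b}
  FIRST(S)={a,b}  FIRST(A)={c}  FIRST(B)={b}
pass 2:
  A via A→B B: +{b}
  FIRST(S)={a,b}  FIRST(A)={b,c}  FIRST(B)={b}
pass 3: done
  FIRST(S)={a,b}  FIRST(A)={b,c}  FIRST(B)={b}

FIRST(S) = ["a", "b"]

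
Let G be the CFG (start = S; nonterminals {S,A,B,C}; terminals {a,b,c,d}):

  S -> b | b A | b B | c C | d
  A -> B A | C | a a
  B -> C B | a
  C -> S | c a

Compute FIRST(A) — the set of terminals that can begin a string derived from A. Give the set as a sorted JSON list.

FIRST iteration:
iter 1:
  A via A→a a: +{a}
  B via B→a: +{a}
  C via C→c a: +{c}
  S via S→b: +{b}
  S via S→c C: +{c}
  S via S→d: +{d}
  S: {b,c,d}  A: {a}  B: {a}  C: {c}
iter 2:
  A via A→C: +{c}
  B via B→C B: +{c}
  C via C→S: +{b,d}
  S: {b,c,d}  A: {a,c}  B: {a,c}  C: {b,c,d}
iter 3:
  A via A→C: +{b,d}
  B via B→C B: +{b,d}
  S: {b,c,d}  A: {a,b,c,d}  B: {a,b,c,d}  C: {b,c,d}
iter 4: (no change)
  S: {b,c,d}  A: {a,b,c,d}  B: {a,b,c,d}  C: {b,c,d}

FIRST(A) = ["a", "b", "c", "d"]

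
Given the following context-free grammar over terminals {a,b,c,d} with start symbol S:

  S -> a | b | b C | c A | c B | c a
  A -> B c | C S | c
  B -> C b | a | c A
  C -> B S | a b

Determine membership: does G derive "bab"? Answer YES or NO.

Convert to CNF:
  S -> T0 A | T0 B | T0 T2 | T1 C | a | b
  A -> B T0 | C S | c
  B -> C T1 | T0 A | a
  C -> B S | T2 T1
  T0 -> c
  T1 -> b
  T2 -> a

Fill CYK table bottom-up:
  cell(0,0) b: {S,T1}  orig:{S}
  cell(1,1) a: {B,S,T2}  orig:{B,S}
  cell(2,2) b: {S,T1}  orig:{S}
  cell(0,1) ba: ∅
  cell(1,2) ab: {C}
  cell(0,2) bab: {S}

S ∈ T[0,2] ⇒ YES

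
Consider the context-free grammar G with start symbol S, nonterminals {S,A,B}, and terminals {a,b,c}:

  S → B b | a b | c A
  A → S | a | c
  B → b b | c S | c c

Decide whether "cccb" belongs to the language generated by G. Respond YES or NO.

Convert to CNF:
  S -> B T0 | T1 T0 | T2 A
  A -> B T0 | T1 T0 | T2 A | a | c
  B -> T0 T0 | T2 S | T2 T2
  T0 -> b
  T1 -> a
  T2 -> c

CYK fill:
  cell(0,0) c: {A,T2}  orig:{A}
  cell(1,1) c: {A,T2}  orig:{A}
  cell(2,2) c: {A,T2}  orig:{A}
  cell(3,3) b: {T0}  orig:{}
  cell(0,1) cc: {A,B,S}
  cell(1,2) cc: {A,B,S}
  cell(2,3) cb: ∅
  cell(0,2) ccc: {A,B,S}
  cell(1,3) ccb: {A,S}
  cell(0,3) cccb: {A,B,S}

S ∈ T[0,3] ⇒ YES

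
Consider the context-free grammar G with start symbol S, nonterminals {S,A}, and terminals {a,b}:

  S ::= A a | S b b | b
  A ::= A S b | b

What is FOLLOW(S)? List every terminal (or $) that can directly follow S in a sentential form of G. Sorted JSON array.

Compute FIRST by fixpoint:
[1]
  A via A→b: +{b}
  S via S→A a: +{b}
  S: {b}  A: {b}
[2] — fixpoint
  S: {b}  A: {b}

Compute FOLLOW by fixpoint:
FOLLOW(S) := {$}
pass 1:
  A→A S b: FOLLOW(A) ⊇ FIRST(S) = {b}; new: +{b}
  A→A S b: FOLLOW(S) ⊇ FIRST(b) = {b}; new: +{b}
  S→A a: FOLLOW(A) ⊇ FIRST(a) = {a}; new: +{a}
  FOLLOW[S]={$,b}  FOLLOW[A]={a,b}
pass 2: done
  FOLLOW[S]={$,b}  FOLLOW[A]={a,b}

FOLLOW(S) = ["$", "b"]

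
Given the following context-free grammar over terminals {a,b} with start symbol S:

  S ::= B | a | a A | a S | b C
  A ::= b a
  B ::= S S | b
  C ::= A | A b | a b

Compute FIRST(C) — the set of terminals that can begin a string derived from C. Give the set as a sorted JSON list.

FIRST iteration:
round 1:
  A via A→b a: +{b}
  B via B→b: +{b}
  C via C→A: +{b}
  C via C→a b: +{a}
  S via S→B: +{b}
  S via S→a: +{a}
  FIRST[S]={a,b}  FIRST[A]={b}  FIRST[B]={b}  FIRST[C]={a,b}
round 2:
  B via B→S S: +{a}
  FIRST[S]={a,b}  FIRST[A]={b}  FIRST[B]={a,b}  FIRST[C]={a,b}
round 3: (no change)
  FIRST[S]={a,b}  FIRST[A]={b}  FIRST[B]={a,b}  FIRST[C]={a,b}

FIRST(C) = ["a", "b"]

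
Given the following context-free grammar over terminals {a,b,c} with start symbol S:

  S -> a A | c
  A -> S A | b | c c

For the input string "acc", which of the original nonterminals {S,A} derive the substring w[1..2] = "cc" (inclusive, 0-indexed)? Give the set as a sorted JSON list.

CNF form of G:
  S -> T1 A | c
  A -> S A | T0 T0 | b
  T0 -> c
  T1 -> a

CYK fill (cells [i..j] with 1 ≤ i ≤ j ≤ 2 only):
  T[1,1] 'c' = {S,T0}  orig:{S}
  T[2,2] 'c' = {S,T0}  orig:{S}
  T[1,2] 'cc' = {A}

Original NTs in T[1,2] deriving "cc": ["A"]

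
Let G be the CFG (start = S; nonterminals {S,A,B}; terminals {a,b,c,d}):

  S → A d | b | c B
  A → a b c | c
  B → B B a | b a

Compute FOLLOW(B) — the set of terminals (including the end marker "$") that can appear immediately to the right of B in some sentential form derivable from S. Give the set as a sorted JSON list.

FIRST iteration:
[1]
  A via A→a b c: +{a}
  A via A→c: +{c}
  B via B→b a: +{b}
  S via S→A d: +{a,c}
  S via S→b: +{b}
  FIRST[S]={a,b,c}  FIRST[A]={a,c}  FIRST[B]={b}
[2] — fixpoint
  FIRST[S]={a,b,c}  FIRST[A]={a,c}  FIRST[B]={b}

FOLLOW sets:
seed FOLLOW(S) with $
iter 1:
  B→B B a: FOLLOW(B) ⊇ FIRST(B) = {b}; new: +{b}
  B→B B a: FOLLOW(B) ⊇ FIRST(a) = {a}; new: +{a}
  S→A d: FOLLOW(A) ⊇ FIRST(d) = {d}; new: +{d}
  S→c B: FOLLOW(B) ⊇ FOLLOW(S) ⊇ {$}; new: +{$}
  FOLLOW(S)={$}  FOLLOW(A)={d}  FOLLOW(B)={$,a,b}
iter 2: (stable)
  FOLLOW(S)={$}  FOLLOW(A)={d}  FOLLOW(B)={$,a,b}

FOLLOW(B) = ["$", "a", "b"]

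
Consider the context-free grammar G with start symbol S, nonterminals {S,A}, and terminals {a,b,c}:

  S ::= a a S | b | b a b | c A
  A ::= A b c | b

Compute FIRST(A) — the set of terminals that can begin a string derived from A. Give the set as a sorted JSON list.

FIRST iteration:
iter 1:
  A via A→b: +{b}
  S via S→a a S: +{a}
  S via S→b: +{b}
  S via S→c A: +{c}
  FIRST(S)={a,b,c}  FIRST(A)={b}
iter 2: (stable)
  FIRST(S)={a,b,c}  FIRST(A)={b}

FIRST(A) = ["b"]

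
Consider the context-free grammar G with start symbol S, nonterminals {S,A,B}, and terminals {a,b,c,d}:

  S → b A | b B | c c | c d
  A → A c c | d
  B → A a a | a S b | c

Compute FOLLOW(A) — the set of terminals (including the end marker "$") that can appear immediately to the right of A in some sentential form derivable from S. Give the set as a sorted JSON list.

FIRST sets, iterate to fixpoint:
[1]
  A via A→d: +{d}
  B via B→A a a: +{d}
  B via B→a S b: +{a}
  B via B→c: +{c}
  S via S→b A: +{b}
  S via S→c c: +{c}
  FIRST(S)={b,c}  FIRST(A)={d}  FIRST(B)={a,c,d}
[2] done
  FIRST(S)={b,c}  FIRST(A)={d}  FIRST(B)={a,c,d}

FOLLOW sets:
FOLLOW(S) := {$}
[1]
  A→A c c: FOLLOW(A) ⊇ FIRST(c) = {c}; new: +{c}
  B→A a a: FOLLOW(A) ⊇ FIRST(a) = {a}; new: +{a}
  B→a S b: FOLLOW(S) ⊇ FIRST(b) = {b}; new: +{b}
  S→b A: FOLLOW(A) ⊇ FOLLOW(S) ⊇ {$,b}; new: +{$,b}
  S→b B: FOLLOW(B) ⊇ FOLLOW(S) ⊇ {$,b}; new: +{$,b}
  FOLLOW(S)={$,b}  FOLLOW(A)={$,a,b,c}  FOLLOW(B)={$,b}
[2] done
  FOLLOW(S)={$,b}  FOLLOW(A)={$,a,b,c}  FOLLOW(B)={$,b}

FOLLOW(A) = ["$", "a", "b", "c"]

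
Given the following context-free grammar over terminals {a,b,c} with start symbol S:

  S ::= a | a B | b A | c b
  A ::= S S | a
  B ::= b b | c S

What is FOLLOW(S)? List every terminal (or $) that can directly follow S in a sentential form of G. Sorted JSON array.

Compute FIRST by fixpoint:
pass 1:
  A via A→a: +{a}
  B via B→b b: +{b}
  B via B→c S: +{c}
  S via S→a: +{a}
  S via S→b A: +{b}
  S via S→c b: +{c}
  S: {a,b,c}  A: {a}  B: {b,c}
pass 2:
  A via A→S S: +{b,c}
  S: {a,b,c}  A: {a,b,c}  B: {b,c}
pass 3: (no change)
  S: {a,b,c}  A: {a,b,c}  B: {b,c}

Compute FOLLOW by fixpoint:
FOLLOW(S) := {$}
pass 1:
  A→S S: FOLLOW(S) ⊇ FIRST(S) = {a,b,c}; new: +{a,b,c}
  S→a B: FOLLOW(B) ⊇ FOLLOW(S) ⊇ {$,a,b,c}; new: +{$,a,b,c}
  S→b A: FOLLOW(A) ⊇ FOLLOW(S) ⊇ {$,a,b,c}; new: +{$,a,b,c}
  FOLLOW[S]={$,a,b,c}  FOLLOW[A]={$,a,b,c}  FOLLOW[B]={$,a,b,c}
pass 2: done
  FOLLOW[S]={$,a,b,c}  FOLLOW[A]={$,a,b,c}  FOLLOW[B]={$,a,b,c}

FOLLOW(S) = ["$", "a", "b", "c"]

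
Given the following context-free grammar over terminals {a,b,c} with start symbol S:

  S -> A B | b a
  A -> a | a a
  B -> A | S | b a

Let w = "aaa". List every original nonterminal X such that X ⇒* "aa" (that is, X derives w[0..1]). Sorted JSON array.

Convert to CNF:
  S -> A B | T1 T0
  A -> T0 T0 | a
  B -> A B | T0 T0 | T1 T0 | a
  T0 -> a
  T1 -> b

CYK fill — only the sub-triangle for w[0..1]:
  [0..0]={A,B,T0}  "a"  orig:{A,B}
  [1..1]={A,B,T0}  "a"  orig:{A,B}
  [0..1]={A,B,S}  "aa"

Original NTs in T[0,1] deriving "aa": ["A", "B", "S"]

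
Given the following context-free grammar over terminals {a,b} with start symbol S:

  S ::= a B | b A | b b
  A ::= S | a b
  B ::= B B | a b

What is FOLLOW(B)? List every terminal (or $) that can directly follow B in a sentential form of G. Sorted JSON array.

FIRST iteration:
[1]
  A via A→a b: +{a}
  B via B→a b: +{a}
  S via S→a B: +{a}
  S via S→b A: +{b}
  FIRST(S)={a,b}  FIRST(A)={a}  FIRST(B)={a}
[2]
  A via A→S: +{b}
  FIRST(S)={a,b}  FIRST(A)={a,b}  FIRST(B)={a}
[3] done
  FIRST(S)={a,b}  FIRST(A)={a,b}  FIRST(B)={a}

FOLLOW sets:
FOLLOW(S) := {$}
pass 1:
  B→B B: FOLLOW(B) ⊇ FIRST(B) = {a}; new: +{a}
  S→a B: FOLLOW(B) ⊇ FOLLOW(S) ⊇ {$}; new: +{$}
  S→b A: FOLLOW(A) ⊇ FOLLOW(S) ⊇ {$}; new: +{$}
  S: {$}  A: {$}  B: {$,a}
pass 2: (no change)
  S: {$}  A: {$}  B: {$,a}

FOLLOW(B) = ["$", "a"]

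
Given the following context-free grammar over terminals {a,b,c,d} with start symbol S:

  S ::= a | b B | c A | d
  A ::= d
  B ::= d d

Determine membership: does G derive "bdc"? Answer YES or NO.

CNF form of G:
  S -> T1 B | T2 A | a | d
  A -> d
  B -> T0 T0
  T0 -> d
  T1 -> b
  T2 -> c

CYK table (by increasing span):
  [0..0]={T1}  "b"  orig:{}
  [1..1]={A,S,T0}  "d"  orig:{A,S}
  [2..2]={T2}  "c"  orig:{}
  [0..1]=∅  "bd"
  [1..2]=∅  "dc"
  [0..2]=∅  "bdc"

S ∉ T[0,2] ⇒ NO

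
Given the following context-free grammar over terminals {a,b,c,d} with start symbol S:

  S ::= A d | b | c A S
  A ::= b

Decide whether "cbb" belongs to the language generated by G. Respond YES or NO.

Convert to CNF:
  S -> A T0 | T1 X2 | b
  A -> b
  T0 -> d
  T1 -> c
  X2 -> A S

Fill CYK table bottom-up:
  [0..0]={T1}  "c"  orig:{}
  [1..1]={A,S}  "b"
  [2..2]={A,S}  "b"
  [0..1]=∅  "cb"
  [1..2]={X2}  "bb"  orig:{}
  [0..2]={S}  "cbb"

S ∈ T[0,2] ⇒ YES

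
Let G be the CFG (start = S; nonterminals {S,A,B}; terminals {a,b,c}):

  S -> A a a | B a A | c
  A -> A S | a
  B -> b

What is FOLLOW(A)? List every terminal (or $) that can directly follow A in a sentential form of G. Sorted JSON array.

Compute FIRST by fixpoint:
round 1:
  A via A→a: +{a}
  B via B→b: +{b}
  S via S→A a a: +{a}
  S via S→B a A: +{b}
  S via S→c: +{c}
  FIRST(S)={a,b,c}  FIRST(A)={a}  FIRST(B)={b}
round 2: — fixpoint
  FIRST(S)={a,b,c}  FIRST(A)={a}  FIRST(B)={b}

Compute FOLLOW by fixpoint:
seed FOLLOW(S) with $
pass 1:
  A→A S: FOLLOW(A) ⊇ FIRST(S) = {a,b,c}; new: +{a,b,c}
  A→A S: FOLLOW(S) ⊇ FOLLOW(A) ⊇ {a,b,c}; new: +{a,b,c}
  S→B a A: FOLLOW(B) ⊇ FIRST(a) = {a}; new: +{a}
  S→B a A: FOLLOW(A) ⊇ FOLLOW(S) ⊇ {$,a,b,c}; new: +{$}
  S: {$,a,b,c}  A: {$,a,b,c}  B: {a}
pass 2: — fixpoint
  S: {$,a,b,c}  A: {$,a,b,c}  B: {a}

FOLLOW(A) = ["$", "a", "b", "c"]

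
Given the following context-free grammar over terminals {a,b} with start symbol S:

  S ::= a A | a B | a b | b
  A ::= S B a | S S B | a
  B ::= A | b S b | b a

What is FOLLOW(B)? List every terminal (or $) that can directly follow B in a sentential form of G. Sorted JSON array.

FIRST iteration:
[1]
  A via A→a: +{a}
  B via B→A: +{a}
  B via B→b S b: +{b}
  S via S→a A: +{a}
  S via S→b: +{b}
  S: {a,b}  A: {a}  B: {a,b}
[2]
  A via A→S B a: +{b}
  S: {a,b}  A: {a,b}  B: {a,b}
[3] — fixpoint
  S: {a,b}  A: {a,b}  B: {a,b}

Compute FOLLOW by fixpoint:
initialize: $ ∈ FOLLOW(S)
round 1:
  A→S B a: FOLLOW(S) ⊇ FIRST(B) = {a,b}; new: +{a,b}
  A→S B a: FOLLOW(B) ⊇ FIRST(a) = {a}; new: +{a}
  B→A: FOLLOW(A) ⊇ FOLLOW(B) ⊇ {a}; new: +{a}
  S→a A: FOLLOW(A) ⊇ FOLLOW(S) ⊇ {$,a,b}; new: +{$,b}
  S→a B: FOLLOW(B) ⊇ FOLLOW(S) ⊇ {$,a,b}; new: +{$,b}
  FOLLOW[S]={$,a,b}  FOLLOW[A]={$,a,b}  FOLLOW[B]={$,a,b}
round 2: (no change)
  FOLLOW[S]={$,a,b}  FOLLOW[A]={$,a,b}  FOLLOW[B]={$,a,b}

FOLLOW(B) = ["$", "a", "b"]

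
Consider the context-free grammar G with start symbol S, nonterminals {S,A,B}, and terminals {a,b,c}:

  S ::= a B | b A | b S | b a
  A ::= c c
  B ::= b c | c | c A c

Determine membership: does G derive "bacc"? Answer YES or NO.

CNF form of G:
  S -> T1 A | T1 S | T1 T2 | T2 B
  A -> T0 T0
  B -> T0 X3 | T1 T0 | c
  T0 -> c
  T1 -> b
  T2 -> a
  X3 -> A T0

CYK table (by increasing span):
  cell(0,0) b: {T1}  orig:{}
  cell(1,1) a: {T2}  orig:{}
  cell(2,2) c: {B,T0}  orig:{B}
  cell(3,3) c: {B,T0}  orig:{B}
  cell(0,1) ba: {S}
  cell(1,2) ac: {S}
  cell(2,3) cc: {A}
  cell(0,2) bac: {S}
  cell(1,3) acc: ∅
  cell(0,3) bacc: ∅

S ∉ T[0,3] ⇒ NO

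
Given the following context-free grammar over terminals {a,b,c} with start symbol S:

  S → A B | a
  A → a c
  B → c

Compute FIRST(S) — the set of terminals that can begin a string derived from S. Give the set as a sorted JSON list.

FIRST sets, iterate to fixpoint:
pass 1:
  A via A→a c: +{a}
  B via B→c: +{c}
  S via S→A B: +{a}
  S: {a}  A: {a}  B: {c}
pass 2: (no change)
  S: {a}  A: {a}  B: {c}

FIRST(S) = ["a"]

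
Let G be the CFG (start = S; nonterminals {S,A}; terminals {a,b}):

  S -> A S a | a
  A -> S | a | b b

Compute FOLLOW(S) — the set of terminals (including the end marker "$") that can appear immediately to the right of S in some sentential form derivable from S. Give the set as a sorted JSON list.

FIRST iteration:
pass 1:
  A via A→a: +{a}
  A via A→b b: +{b}
  S via S→A S a: +{a,b}
  FIRST[S]={a,b}  FIRST[A]={a,b}
pass 2: (stable)
  FIRST[S]={a,b}  FIRST[A]={a,b}

FOLLOW iteration:
FOLLOW(S) := {$}
round 1:
  S→A S a: FOLLOW(A) ⊇ FIRST(S) = {a,b}; new: +{a,b}
  S→A S a: FOLLOW(S) ⊇ FIRST(a) = {a}; new: +{a}
  FOLLOW(S)={$,a}  FOLLOW(A)={a,b}
round 2:
  A→S: FOLLOW(S) ⊇ FOLLOW(A) ⊇ {a,b}; new: +{b}
  FOLLOW(S)={$,a,b}  FOLLOW(A)={a,b}
round 3: (no change)
  FOLLOW(S)={$,a,b}  FOLLOW(A)={a,b}

FOLLOW(S) = ["$", "a", "b"]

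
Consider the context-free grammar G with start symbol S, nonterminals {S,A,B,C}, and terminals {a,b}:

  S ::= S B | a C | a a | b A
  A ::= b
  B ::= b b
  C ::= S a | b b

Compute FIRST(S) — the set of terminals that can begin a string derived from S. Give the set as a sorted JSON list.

FIRST sets, iterate to fixpoint:
round 1:
  A via A→b: +{b}
  B via B→b b: +{b}
  C via C→b b: +{b}
  S via S→a C: +{a}
  S via S→b A: +{b}
  S: {a,b}  A: {b}  B: {b}  C: {b}
round 2:
  C via C→S a: +{a}
  S: {a,b}  A: {b}  B: {b}  C: {a,b}
round 3: — fixpoint
  S: {a,b}  A: {b}  B: {b}  C: {a,b}

FIRST(S) = ["a", "b"]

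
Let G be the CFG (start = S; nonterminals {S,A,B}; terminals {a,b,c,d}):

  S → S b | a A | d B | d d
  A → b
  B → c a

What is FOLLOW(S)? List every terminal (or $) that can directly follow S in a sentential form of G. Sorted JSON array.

FIRST iteration:
[1]
  A via A→b: +{b}
  B via B→c a: +{c}
  S via S→a A: +{a}
  S via S→d B: +{d}
  S: {a,d}  A: {b}  B: {c}
[2] done
  S: {a,d}  A: {b}  B: {c}

FOLLOW iteration:
initialize: $ ∈ FOLLOW(S)
pass 1:
  S→S b: FOLLOW(S) ⊇ FIRST(b) = {b}; new: +{b}
  S→a A: FOLLOW(A) ⊇ FOLLOW(S) ⊇ {$,b}; new: +{$,b}
  S→d B: FOLLOW(B) ⊇ FOLLOW(S) ⊇ {$,b}; new: +{$,b}
  FOLLOW[S]={$,b}  FOLLOW[A]={$,b}  FOLLOW[B]={$,b}
pass 2: done
  FOLLOW[S]={$,b}  FOLLOW[A]={$,b}  FOLLOW[B]={$,b}

FOLLOW(S) = ["$", "b"]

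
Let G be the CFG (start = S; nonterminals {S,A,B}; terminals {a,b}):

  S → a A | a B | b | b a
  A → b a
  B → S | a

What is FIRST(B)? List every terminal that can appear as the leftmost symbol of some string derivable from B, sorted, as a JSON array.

FIRST iteration:
iter 1:
  A via A→b a: +{b}
  B via B→a: +{a}
  S via S→a A: +{a}
  S via S→b: +{b}
  FIRST(S)={a,b}  FIRST(A)={b}  FIRST(B)={a}
iter 2:
  B via B→S: +{b}
  FIRST(S)={a,b}  FIRST(A)={b}  FIRST(B)={a,b}
iter 3: done
  FIRST(S)={a,b}  FIRST(A)={b}  FIRST(B)={a,b}

FIRST(B) = ["a", "b"]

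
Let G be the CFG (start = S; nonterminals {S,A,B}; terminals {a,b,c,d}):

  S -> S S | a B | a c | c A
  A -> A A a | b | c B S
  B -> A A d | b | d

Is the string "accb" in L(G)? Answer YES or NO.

CNF form of G:
  S -> S S | T0 B | T0 T1 | T1 A
  A -> A X3 | T1 X4 | b
  B -> A X5 | b | d
  T0 -> a
  T1 -> c
  T2 -> d
  X3 -> A T0
  X4 -> B S
  X5 -> A T2

CYK fill:
  [0..0]={T0}  "a"  orig:{}
  [1..1]={T1}  "c"  orig:{}
  [2..2]={T1}  "c"  orig:{}
  [3..3]={A,B}  "b"
  [0..1]={S}  "ac"
  [1..2]=∅  "cc"
  [2..3]={S}  "cb"
  [0..2]=∅  "acc"
  [1..3]=∅  "ccb"
  [0..3]={S}  "accb"

S ∈ T[0,3] ⇒ YES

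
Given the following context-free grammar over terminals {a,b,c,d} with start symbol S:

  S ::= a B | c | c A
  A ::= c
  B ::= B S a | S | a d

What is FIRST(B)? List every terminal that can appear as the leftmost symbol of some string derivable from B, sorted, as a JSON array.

FIRST sets, iterate to fixpoint:
iter 1:
  A via A→c: +{c}
  B via B→a d: +{a}
  S via S→a B: +{a}
  S via S→c: +{c}
  FIRST(S)={a,c}  FIRST(A)={c}  FIRST(B)={a}
iter 2:
  B via B→S: +{c}
  FIRST(S)={a,c}  FIRST(A)={c}  FIRST(B)={a,c}
iter 3: done
  FIRST(S)={a,c}  FIRST(A)={c}  FIRST(B)={a,c}

FIRST(B) = ["a", "c"]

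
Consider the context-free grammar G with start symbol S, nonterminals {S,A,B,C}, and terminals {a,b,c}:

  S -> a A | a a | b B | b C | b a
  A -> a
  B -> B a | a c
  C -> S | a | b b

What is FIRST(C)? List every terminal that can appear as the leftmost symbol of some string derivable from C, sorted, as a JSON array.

FIRST sets, iterate to fixpoint:
pass 1:
  A via A→a: +{a}
  B via B→a c: +{a}
  C via C→a: +{a}
  C via C→b b: +{b}
  S via S→a A: +{a}
  S via S→b B: +{b}
  S: {a,b}  A: {a}  B: {a}  C: {a,b}
pass 2: done
  S: {a,b}  A: {a}  B: {a}  C: {a,b}

FIRST(C) = ["a", "b"]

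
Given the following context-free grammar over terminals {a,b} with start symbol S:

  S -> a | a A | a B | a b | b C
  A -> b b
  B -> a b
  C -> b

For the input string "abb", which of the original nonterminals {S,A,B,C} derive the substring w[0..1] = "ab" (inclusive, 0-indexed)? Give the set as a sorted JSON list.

Convert to CNF:
  S -> T0 C | T1 A | T1 B | T1 T0 | a
  A -> T0 T0
  B -> T1 T0
  C -> b
  T0 -> b
  T1 -> a

CYK fill, restricted to cells inside w[0..1]:
  cell(0,0) a: {S,T1}  orig:{S}
  cell(1,1) b: {C,T0}  orig:{C}
  cell(0,1) ab: {B,S}

Original NTs in T[0,1] deriving "ab": ["B", "S"]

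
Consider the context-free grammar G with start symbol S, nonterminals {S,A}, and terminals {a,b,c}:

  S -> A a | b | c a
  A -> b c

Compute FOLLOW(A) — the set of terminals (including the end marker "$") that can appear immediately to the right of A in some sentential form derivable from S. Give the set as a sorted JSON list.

FIRST iteration:
pass 1:
  A via A→b c: +{b}
  S via S→A a: +{b}
  S via S→c a: +{c}
  FIRST[S]={b,c}  FIRST[A]={b}
pass 2: (no change)
  FIRST[S]={b,c}  FIRST[A]={b}

Compute FOLLOW by fixpoint:
seed FOLLOW(S) with $
round 1:
  S→A a: FOLLOW(A) ⊇ FIRST(a) = {a}; new: +{a}
  FOLLOW[S]={$}  FOLLOW[A]={a}
round 2: (no change)
  FOLLOW[S]={$}  FOLLOW[A]={a}

FOLLOW(A) = ["a"]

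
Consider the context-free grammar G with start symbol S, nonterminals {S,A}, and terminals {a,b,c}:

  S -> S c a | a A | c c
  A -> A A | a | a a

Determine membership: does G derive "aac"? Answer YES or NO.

CNF form of G:
  S -> S X2 | T0 A | T1 T1
  A -> A A | T0 T0 | a
  T0 -> a
  T1 -> c
  X2 -> T1 T0

CYK fill:
  T[0,0] 'a' = {A,T0}  orig:{A}
  T[1,1] 'a' = {A,T0}  orig:{A}
  T[2,2] 'c' = {T1}  orig:{}
  T[0,1] 'aa' = {A,S}
  T[1,2] 'ac' = ∅
  T[0,2] 'aac' = ∅

S ∉ T[0,2] ⇒ NO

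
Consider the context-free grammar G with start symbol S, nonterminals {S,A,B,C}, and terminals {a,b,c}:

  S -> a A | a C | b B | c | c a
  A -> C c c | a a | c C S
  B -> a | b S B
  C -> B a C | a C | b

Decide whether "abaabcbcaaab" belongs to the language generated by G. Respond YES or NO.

Convert to CNF:
  S -> T0 T1 | T1 A | T1 C | T2 B | c
  A -> C X3 | T0 X4 | T1 T1
  B -> T2 X5 | a
  C -> B X6 | T1 C | b
  T0 -> c
  T1 -> a
  T2 -> b
  X3 -> T0 T0
  X4 -> C S
  X5 -> S B
  X6 -> T1 C

Fill CYK table bottom-up:
  [0..0]={B,T1}  "a"  orig:{B}
  [1..1]={C,T2}  "b"  orig:{C}
  [2..2]={B,T1}  "a"  orig:{B}
  [3..3]={B,T1}  "a"  orig:{B}
  [4..4]={C,T2}  "b"  orig:{C}
  [5..5]={S,T0}  "c"  orig:{S}
  [6..6]={C,T2}  "b"  orig:{C}
  [7..7]={S,T0}  "c"  orig:{S}
  [8..8]={B,T1}  "a"  orig:{B}
  [9..9]={B,T1}  "a"  orig:{B}
  [10..10]={B,T1}  "a"  orig:{B}
  [11..11]={C,T2}  "b"  orig:{C}
  [0..1]={C,S,X6}  "ab"  orig:{C,S}
  [1..2]={S}  "ba"
  [2..3]={A}  "aa"
  [3..4]={C,S,X6}  "ab"  orig:{C,S}
  [4..5]={X4}  "bc"  orig:{}
  [5..6]=∅  "cb"
  [6..7]={X4}  "bc"  orig:{}
  [7..8]={S,X5}  "ca"  orig:{S}
  [8..9]={A}  "aa"
  [9..10]={A}  "aa"
  [10..11]={C,S,X6}  "ab"  orig:{C,S}
  [0..2]={X5}  "aba"  orig:{}
  [1..3]={X5}  "baa"  orig:{}
  [2..4]={C,S,X6}  "aab"  orig:{C,S}
  [3..5]={X4}  "abc"  orig:{}
  [4..6]=∅  "bcb"
  [5..7]={A}  "cbc"
  [6..8]={B,X4}  "bca"  orig:{B}
  [7..9]={X5}  "caa"  orig:{}
  [8..10]={S}  "aaa"
  [9..11]={C,S,X6}  "aab"  orig:{C,S}
  [0..3]=∅  "abaa"
  [1..4]={X4}  "baab"  orig:{}
  [2..5]={X4}  "aabc"  orig:{}
  [3..6]=∅  "abcb"
  [4..7]=∅  "bcbc"
  [5..8]={A,X5}  "cbca"  orig:{A}
  [6..9]={B}  "bcaa"
  [7..10]=∅  "caaa"
  [8..11]={C,S,X6}  "aaab"  orig:{C,S}
  [0..4]={X4}  "abaab"  orig:{}
  [1..5]=∅  "baabc"
  [2..6]=∅  "aabcb"
  [3..7]=∅  "abcbc"
  [4..8]={B}  "bcbca"
  [5..9]={X5}  "cbcaa"  orig:{}
  [6..10]=∅  "bcaaa"
  [7..11]=∅  "caaab"
  [0..5]=∅  "abaabc"
  [1..6]=∅  "baabcb"
  [2..7]=∅  "aabcbc"
  [3..8]=∅  "abcbca"
  [4..9]={B}  "bcbcaa"
  [5..10]=∅  "cbcaaa"
  [6..11]={C}  "bcaaab"
  [0..6]=∅  "abaabcb"
  [1..7]=∅  "baabcbc"
  [2..8]=∅  "aabcbca"
  [3..9]=∅  "abcbcaa"
  [4..10]=∅  "bcbcaaa"
  [5..11]=∅  "cbcaaab"
  [0..7]=∅  "abaabcbc"
  [1..8]=∅  "baabcbca"
  [2..9]=∅  "aabcbcaa"
  [3..10]=∅  "abcbcaaa"
  [4..11]={C}  "bcbcaaab"
  [0..8]=∅  "abaabcbca"
  [1..9]=∅  "baabcbcaa"
  [2..10]=∅  "aabcbcaaa"
  [3..11]={C,S,X6}  "abcbcaaab"  orig:{C,S}
  [0..9]=∅  "abaabcbcaa"
  [1..10]=∅  "baabcbcaaa"
  [2..11]={C,S,X6}  "aabcbcaaab"  orig:{C,S}
  [0..10]=∅  "abaabcbcaaa"
  [1..11]={X4}  "baabcbcaaab"  orig:{}
  [0..11]={X4}  "abaabcbcaaab"  orig:{}

S ∉ T[0,11] ⇒ NO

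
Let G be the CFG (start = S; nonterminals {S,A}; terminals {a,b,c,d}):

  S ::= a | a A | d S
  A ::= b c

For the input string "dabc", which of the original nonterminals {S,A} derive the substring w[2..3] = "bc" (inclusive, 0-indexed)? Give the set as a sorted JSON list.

CNF form of G:
  S -> T2 A | T3 S | a
  A -> T0 T1
  T0 -> b
  T1 -> c
  T2 -> a
  T3 -> d

Fill CYK table bottom-up — only the sub-triangle for w[2..3]:
  [2..2]={T0}  "b"  orig:{}
  [3..3]={T1}  "c"  orig:{}
  [2..3]={A}  "bc"

Original NTs in T[2,3] deriving "bc": ["A"]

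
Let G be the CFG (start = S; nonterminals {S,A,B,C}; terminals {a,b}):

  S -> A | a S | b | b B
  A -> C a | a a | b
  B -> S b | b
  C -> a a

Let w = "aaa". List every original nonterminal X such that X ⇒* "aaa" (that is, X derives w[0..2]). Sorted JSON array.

CNF form of G:
  S -> C T0 | T0 S | T0 T0 | T1 B | b
  A -> C T0 | T0 T0 | b
  B -> S T1 | b
  C -> T0 T0
  T0 -> a
  T1 -> b

CYK table (by increasing span) (cells [i..j] with 0 ≤ i ≤ j ≤ 2 only):
  [0..0]={T0}  "a"  orig:{}
  [1..1]={T0}  "a"  orig:{}
  [2..2]={T0}  "a"  orig:{}
  [0..1]={A,C,S}  "aa"
  [1..2]={A,C,S}  "aa"
  [0..2]={A,S}  "aaa"

Original NTs in T[0,2] deriving "aaa": ["A", "S"]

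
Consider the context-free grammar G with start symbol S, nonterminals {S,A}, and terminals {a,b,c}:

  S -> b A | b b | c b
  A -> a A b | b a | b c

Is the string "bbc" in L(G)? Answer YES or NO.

Convert to CNF:
  S -> T1 A | T1 T1 | T2 T1
  A -> T0 X3 | T1 T0 | T1 T2
  T0 -> a
  T1 -> b
  T2 -> c
  X3 -> A T1

Fill CYK table bottom-up:
  T[0,0] 'b' = {T1}  orig:{}
  T[1,1] 'b' = {T1}  orig:{}
  T[2,2] 'c' = {T2}  orig:{}
  T[0,1] 'bb' = {S}
  T[1,2] 'bc' = {A}
  T[0,2] 'bbc' = {S}

S ∈ T[0,2] ⇒ YES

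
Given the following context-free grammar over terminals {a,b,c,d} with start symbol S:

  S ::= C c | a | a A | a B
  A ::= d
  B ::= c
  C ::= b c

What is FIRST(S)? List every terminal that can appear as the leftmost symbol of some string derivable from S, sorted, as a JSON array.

FIRST sets, iterate to fixpoint:
[1]
  A via A→d: +{d}
  B via B→c: +{c}
  C via C→b c: +{b}
  S via S→C c: +{b}
  S via S→a: +{a}
  S: {a,b}  A: {d}  B: {c}  C: {b}
[2] — fixpoint
  S: {a,b}  A: {d}  B: {c}  C: {b}

FIRST(S) = ["a", "b"]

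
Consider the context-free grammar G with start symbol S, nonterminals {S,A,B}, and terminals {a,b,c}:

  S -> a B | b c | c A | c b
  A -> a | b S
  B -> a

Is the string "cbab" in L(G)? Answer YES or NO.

Convert to CNF:
  S -> T0 T2 | T1 B | T2 A | T2 T0
  A -> T0 S | a
  B -> a
  T0 -> b
  T1 -> a
  T2 -> c

CYK table (by increasing span):
  [0..0]={T2}  "c"  orig:{}
  [1..1]={T0}  "b"  orig:{}
  [2..2]={A,B,T1}  "a"  orig:{A,B}
  [3..3]={T0}  "b"  orig:{}
  [0..1]={S}  "cb"
  [1..2]=∅  "ba"
  [2..3]=∅  "ab"
  [0..2]=∅  "cba"
  [1..3]=∅  "bab"
  [0..3]=∅  "cbab"

S ∉ T[0,3] ⇒ NO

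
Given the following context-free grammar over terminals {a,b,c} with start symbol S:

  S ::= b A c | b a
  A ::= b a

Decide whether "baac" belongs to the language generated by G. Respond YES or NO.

CNF form of G:
  S -> T0 T1 | T0 X3
  A -> T0 T1
  T0 -> b
  T1 -> a
  T2 -> c
  X3 -> A T2

CYK table (by increasing span):
  T[0,0] 'b' = {T0}  orig:{}
  T[1,1] 'a' = {T1}  orig:{}
  T[2,2] 'a' = {T1}  orig:{}
  T[3,3] 'c' = {T2}  orig:{}
  T[0,1] 'ba' = {A,S}
  T[1,2] 'aa' = ∅
  T[2,3] 'ac' = ∅
  T[0,2] 'baa' = ∅
  T[1,3] 'aac' = ∅
  T[0,3] 'baac' = ∅

S ∉ T[0,3] ⇒ NO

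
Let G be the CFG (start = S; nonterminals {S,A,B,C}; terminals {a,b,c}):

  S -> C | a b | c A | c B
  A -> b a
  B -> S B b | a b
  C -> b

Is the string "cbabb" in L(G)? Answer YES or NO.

CNF form of G:
  S -> T1 T0 | T2 A | T2 B | b
  A -> T0 T1
  B -> S X3 | T1 T0
  C -> b
  T0 -> b
  T1 -> a
  T2 -> c
  X3 -> B T0

CYK table (by increasing span):
  cell(0,0) c: {T2}  orig:{}
  cell(1,1) b: {C,S,T0}  orig:{C,S}
  cell(2,2) a: {T1}  orig:{}
  cell(3,3) b: {C,S,T0}  orig:{C,S}
  cell(4,4) b: {C,S,T0}  orig:{C,S}
  cell(0,1) cb: ∅
  cell(1,2) ba: {A}
  cell(2,3) ab: {B,S}
  cell(3,4) bb: ∅
  cell(0,2) cba: {S}
  cell(1,3) bab: ∅
  cell(2,4) abb: {X3}  orig:{}
  cell(0,3) cbab: ∅
  cell(1,4) babb: {B}
  cell(0,4) cbabb: {S}

S ∈ T[0,4] ⇒ YES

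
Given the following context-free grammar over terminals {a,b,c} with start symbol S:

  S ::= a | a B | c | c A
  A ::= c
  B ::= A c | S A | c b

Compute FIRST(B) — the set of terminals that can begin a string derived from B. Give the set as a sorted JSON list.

FIRST iteration:
iter 1:
  A via A→c: +{c}
  B via B→A c: +{c}
  S via S→a: +{a}
  S via S→c: +{c}
  FIRST[S]={a,c}  FIRST[A]={c}  FIRST[B]={c}
iter 2:
  B via B→S A: +{a}
  FIRST[S]={a,c}  FIRST[A]={c}  FIRST[B]={a,c}
iter 3: (stable)
  FIRST[S]={a,c}  FIRST[A]={c}  FIRST[B]={a,c}

FIRST(B) = ["a", "c"]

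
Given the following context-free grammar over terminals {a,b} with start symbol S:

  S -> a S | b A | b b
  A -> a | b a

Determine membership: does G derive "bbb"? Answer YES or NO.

Convert to CNF:
  S -> T0 A | T0 T0 | T1 S
  A -> T0 T1 | a
  T0 -> b
  T1 -> a

CYK table (by increasing span):
  [0..0]={T0}  "b"  orig:{}
  [1..1]={T0}  "b"  orig:{}
  [2..2]={T0}  "b"  orig:{}
  [0..1]={S}  "bb"
  [1..2]={S}  "bb"
  [0..2]=∅  "bbb"

S ∉ T[0,2] ⇒ NO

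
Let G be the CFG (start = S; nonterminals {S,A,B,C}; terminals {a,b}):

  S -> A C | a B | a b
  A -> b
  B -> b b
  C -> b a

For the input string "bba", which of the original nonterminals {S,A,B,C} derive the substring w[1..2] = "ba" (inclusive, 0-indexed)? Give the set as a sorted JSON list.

CNF form of G:
  S -> A C | T1 B | T1 T0
  A -> b
  B -> T0 T0
  C -> T0 T1
  T0 -> b
  T1 -> a

CYK table (by increasing span) (cells [i..j] with 1 ≤ i ≤ j ≤ 2 only):
  cell(1,1) b: {A,T0}  orig:{A}
  cell(2,2) a: {T1}  orig:{}
  cell(1,2) ba: {C}

Original NTs in T[1,2] deriving "ba": ["C"]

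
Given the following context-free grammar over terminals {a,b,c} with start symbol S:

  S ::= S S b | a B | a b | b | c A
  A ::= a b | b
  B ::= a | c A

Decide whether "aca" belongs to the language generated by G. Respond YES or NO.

CNF form of G:
  S -> S X3 | T0 B | T0 T1 | T2 A | b
  A -> T0 T1 | b
  B -> T2 A | a
  T0 -> a
  T1 -> b
  T2 -> c
  X3 -> S T1

CYK fill:
  cell(0,0) a: {B,T0}  orig:{B}
  cell(1,1) c: {T2}  orig:{}
  cell(2,2) a: {B,T0}  orig:{B}
  cell(0,1) ac: ∅
  cell(1,2) ca: ∅
  cell(0,2) aca: ∅

S ∉ T[0,2] ⇒ NO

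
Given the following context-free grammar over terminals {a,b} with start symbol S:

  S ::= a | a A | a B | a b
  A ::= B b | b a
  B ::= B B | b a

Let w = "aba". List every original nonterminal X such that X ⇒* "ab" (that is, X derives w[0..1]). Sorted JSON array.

CNF form of G:
  S -> T1 A | T1 B | T1 T0 | a
  A -> B T0 | T0 T1
  B -> B B | T0 T1
  T0 -> b
  T1 -> a

CYK table (by increasing span) — only the sub-triangle for w[0..1]:
  T[0,0] 'a' = {S,T1}  orig:{S}
  T[1,1] 'b' = {T0}  orig:{}
  T[0,1] 'ab' = {S}

Original NTs in T[0,1] deriving "ab": ["S"]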